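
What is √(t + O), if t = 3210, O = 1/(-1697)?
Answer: √9244185193/1697 ≈ 56.657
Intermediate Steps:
O = -1/1697 ≈ -0.00058927
√(t + O) = √(3210 - 1/1697) = √(5447369/1697) = √9244185193/1697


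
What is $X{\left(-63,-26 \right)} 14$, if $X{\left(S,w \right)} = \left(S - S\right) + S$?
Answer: $-882$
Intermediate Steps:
$X{\left(S,w \right)} = S$ ($X{\left(S,w \right)} = 0 + S = S$)
$X{\left(-63,-26 \right)} 14 = \left(-63\right) 14 = -882$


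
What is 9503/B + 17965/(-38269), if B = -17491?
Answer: -677896122/669363079 ≈ -1.0127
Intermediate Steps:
9503/B + 17965/(-38269) = 9503/(-17491) + 17965/(-38269) = 9503*(-1/17491) + 17965*(-1/38269) = -9503/17491 - 17965/38269 = -677896122/669363079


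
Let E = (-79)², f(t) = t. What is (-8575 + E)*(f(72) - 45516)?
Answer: 106066296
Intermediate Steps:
E = 6241
(-8575 + E)*(f(72) - 45516) = (-8575 + 6241)*(72 - 45516) = -2334*(-45444) = 106066296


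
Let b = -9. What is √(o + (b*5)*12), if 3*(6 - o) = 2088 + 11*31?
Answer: I*√12093/3 ≈ 36.656*I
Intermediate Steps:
o = -2411/3 (o = 6 - (2088 + 11*31)/3 = 6 - (2088 + 341)/3 = 6 - ⅓*2429 = 6 - 2429/3 = -2411/3 ≈ -803.67)
√(o + (b*5)*12) = √(-2411/3 - 9*5*12) = √(-2411/3 - 45*12) = √(-2411/3 - 540) = √(-4031/3) = I*√12093/3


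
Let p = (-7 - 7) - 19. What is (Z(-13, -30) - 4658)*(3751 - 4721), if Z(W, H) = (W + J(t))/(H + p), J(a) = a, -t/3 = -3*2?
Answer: 284655230/63 ≈ 4.5183e+6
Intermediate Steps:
t = 18 (t = -(-9)*2 = -3*(-6) = 18)
p = -33 (p = -14 - 19 = -33)
Z(W, H) = (18 + W)/(-33 + H) (Z(W, H) = (W + 18)/(H - 33) = (18 + W)/(-33 + H))
(Z(-13, -30) - 4658)*(3751 - 4721) = ((18 - 13)/(-33 - 30) - 4658)*(3751 - 4721) = (5/(-63) - 4658)*(-970) = (-1/63*5 - 4658)*(-970) = (-5/63 - 4658)*(-970) = -293459/63*(-970) = 284655230/63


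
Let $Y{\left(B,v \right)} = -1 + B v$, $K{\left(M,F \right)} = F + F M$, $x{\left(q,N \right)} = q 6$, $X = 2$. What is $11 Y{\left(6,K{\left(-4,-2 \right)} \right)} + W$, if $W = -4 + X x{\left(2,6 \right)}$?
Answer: $405$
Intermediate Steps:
$x{\left(q,N \right)} = 6 q$
$W = 20$ ($W = -4 + 2 \cdot 6 \cdot 2 = -4 + 2 \cdot 12 = -4 + 24 = 20$)
$11 Y{\left(6,K{\left(-4,-2 \right)} \right)} + W = 11 \left(-1 + 6 \left(- 2 \left(1 - 4\right)\right)\right) + 20 = 11 \left(-1 + 6 \left(\left(-2\right) \left(-3\right)\right)\right) + 20 = 11 \left(-1 + 6 \cdot 6\right) + 20 = 11 \left(-1 + 36\right) + 20 = 11 \cdot 35 + 20 = 385 + 20 = 405$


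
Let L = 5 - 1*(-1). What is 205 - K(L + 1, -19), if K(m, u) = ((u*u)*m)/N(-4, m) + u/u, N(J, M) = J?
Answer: 3343/4 ≈ 835.75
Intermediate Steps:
L = 6 (L = 5 + 1 = 6)
K(m, u) = 1 - m*u**2/4 (K(m, u) = ((u*u)*m)/(-4) + u/u = (u**2*m)*(-1/4) + 1 = (m*u**2)*(-1/4) + 1 = -m*u**2/4 + 1 = 1 - m*u**2/4)
205 - K(L + 1, -19) = 205 - (1 - 1/4*(6 + 1)*(-19)**2) = 205 - (1 - 1/4*7*361) = 205 - (1 - 2527/4) = 205 - 1*(-2523/4) = 205 + 2523/4 = 3343/4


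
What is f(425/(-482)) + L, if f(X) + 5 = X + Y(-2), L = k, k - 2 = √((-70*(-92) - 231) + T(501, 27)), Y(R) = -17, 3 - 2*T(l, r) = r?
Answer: -10065/482 + √6197 ≈ 57.839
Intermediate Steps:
T(l, r) = 3/2 - r/2
k = 2 + √6197 (k = 2 + √((-70*(-92) - 231) + (3/2 - ½*27)) = 2 + √((6440 - 231) + (3/2 - 27/2)) = 2 + √(6209 - 12) = 2 + √6197 ≈ 80.721)
L = 2 + √6197 ≈ 80.721
f(X) = -22 + X (f(X) = -5 + (X - 17) = -5 + (-17 + X) = -22 + X)
f(425/(-482)) + L = (-22 + 425/(-482)) + (2 + √6197) = (-22 + 425*(-1/482)) + (2 + √6197) = (-22 - 425/482) + (2 + √6197) = -11029/482 + (2 + √6197) = -10065/482 + √6197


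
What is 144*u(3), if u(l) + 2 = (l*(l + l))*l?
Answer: 7488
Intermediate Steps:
u(l) = -2 + 2*l³ (u(l) = -2 + (l*(l + l))*l = -2 + (l*(2*l))*l = -2 + (2*l²)*l = -2 + 2*l³)
144*u(3) = 144*(-2 + 2*3³) = 144*(-2 + 2*27) = 144*(-2 + 54) = 144*52 = 7488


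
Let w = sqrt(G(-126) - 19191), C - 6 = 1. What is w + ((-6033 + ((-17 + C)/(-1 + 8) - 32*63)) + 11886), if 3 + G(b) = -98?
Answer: 26849/7 + 2*I*sqrt(4823) ≈ 3835.6 + 138.9*I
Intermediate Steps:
C = 7 (C = 6 + 1 = 7)
G(b) = -101 (G(b) = -3 - 98 = -101)
w = 2*I*sqrt(4823) (w = sqrt(-101 - 19191) = sqrt(-19292) = 2*I*sqrt(4823) ≈ 138.9*I)
w + ((-6033 + ((-17 + C)/(-1 + 8) - 32*63)) + 11886) = 2*I*sqrt(4823) + ((-6033 + ((-17 + 7)/(-1 + 8) - 32*63)) + 11886) = 2*I*sqrt(4823) + ((-6033 + (-10/7 - 2016)) + 11886) = 2*I*sqrt(4823) + ((-6033 - 14122/7) + 11886) = 2*I*sqrt(4823) + (-56353/7 + 11886) = 2*I*sqrt(4823) + 26849/7 = 26849/7 + 2*I*sqrt(4823)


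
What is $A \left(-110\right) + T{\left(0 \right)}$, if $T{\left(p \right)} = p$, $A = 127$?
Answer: $-13970$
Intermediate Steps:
$A \left(-110\right) + T{\left(0 \right)} = 127 \left(-110\right) + 0 = -13970 + 0 = -13970$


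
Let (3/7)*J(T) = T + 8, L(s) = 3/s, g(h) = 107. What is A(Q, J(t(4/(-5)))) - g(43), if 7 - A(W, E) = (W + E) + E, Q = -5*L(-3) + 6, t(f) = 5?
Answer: -515/3 ≈ -171.67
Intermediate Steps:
J(T) = 56/3 + 7*T/3 (J(T) = 7*(T + 8)/3 = 7*(8 + T)/3 = 56/3 + 7*T/3)
Q = 11 (Q = -15/(-3) + 6 = -15*(-1)/3 + 6 = -5*(-1) + 6 = 5 + 6 = 11)
A(W, E) = 7 - W - 2*E (A(W, E) = 7 - ((W + E) + E) = 7 - ((E + W) + E) = 7 - (W + 2*E) = 7 + (-W - 2*E) = 7 - W - 2*E)
A(Q, J(t(4/(-5)))) - g(43) = (7 - 1*11 - 2*(56/3 + (7/3)*5)) - 1*107 = (7 - 11 - 2*(56/3 + 35/3)) - 107 = (7 - 11 - 2*91/3) - 107 = (7 - 11 - 182/3) - 107 = -194/3 - 107 = -515/3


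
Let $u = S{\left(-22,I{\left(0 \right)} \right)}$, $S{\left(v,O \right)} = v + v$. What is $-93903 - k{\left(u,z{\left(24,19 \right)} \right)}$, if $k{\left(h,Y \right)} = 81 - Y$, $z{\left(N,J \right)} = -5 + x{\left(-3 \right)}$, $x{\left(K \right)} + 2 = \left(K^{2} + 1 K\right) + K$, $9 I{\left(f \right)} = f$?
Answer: $-93988$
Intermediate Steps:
$I{\left(f \right)} = \frac{f}{9}$
$x{\left(K \right)} = -2 + K^{2} + 2 K$ ($x{\left(K \right)} = -2 + \left(\left(K^{2} + 1 K\right) + K\right) = -2 + \left(\left(K^{2} + K\right) + K\right) = -2 + \left(\left(K + K^{2}\right) + K\right) = -2 + \left(K^{2} + 2 K\right) = -2 + K^{2} + 2 K$)
$S{\left(v,O \right)} = 2 v$
$u = -44$ ($u = 2 \left(-22\right) = -44$)
$z{\left(N,J \right)} = -4$ ($z{\left(N,J \right)} = -5 + \left(-2 + \left(-3\right)^{2} + 2 \left(-3\right)\right) = -5 - -1 = -5 + 1 = -4$)
$-93903 - k{\left(u,z{\left(24,19 \right)} \right)} = -93903 - \left(81 - -4\right) = -93903 - \left(81 + 4\right) = -93903 - 85 = -93988$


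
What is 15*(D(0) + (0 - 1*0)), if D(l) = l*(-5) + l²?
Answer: 0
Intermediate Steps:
D(l) = l² - 5*l (D(l) = -5*l + l² = l² - 5*l)
15*(D(0) + (0 - 1*0)) = 15*(0*(-5 + 0) + (0 - 1*0)) = 15*(0*(-5) + (0 + 0)) = 15*(0 + 0) = 15*0 = 0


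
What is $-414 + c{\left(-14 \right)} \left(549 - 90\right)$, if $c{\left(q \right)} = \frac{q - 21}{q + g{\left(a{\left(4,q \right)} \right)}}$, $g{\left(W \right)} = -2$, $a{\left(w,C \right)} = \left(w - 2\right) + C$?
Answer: $\frac{9441}{16} \approx 590.06$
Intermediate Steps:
$a{\left(w,C \right)} = -2 + C + w$ ($a{\left(w,C \right)} = \left(-2 + w\right) + C = -2 + C + w$)
$c{\left(q \right)} = \frac{-21 + q}{-2 + q}$ ($c{\left(q \right)} = \frac{q - 21}{q - 2} = \frac{-21 + q}{-2 + q}$)
$-414 + c{\left(-14 \right)} \left(549 - 90\right) = -414 + \frac{-21 - 14}{-2 - 14} \left(549 - 90\right) = -414 + \frac{1}{-16} \left(-35\right) 459 = -414 + \left(- \frac{1}{16}\right) \left(-35\right) 459 = -414 + \frac{35}{16} \cdot 459 = -414 + \frac{16065}{16} = \frac{9441}{16}$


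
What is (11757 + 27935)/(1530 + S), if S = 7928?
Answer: 19846/4729 ≈ 4.1967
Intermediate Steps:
(11757 + 27935)/(1530 + S) = (11757 + 27935)/(1530 + 7928) = 39692/9458 = 39692*(1/9458) = 19846/4729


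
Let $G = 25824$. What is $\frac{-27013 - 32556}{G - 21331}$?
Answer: $- \frac{59569}{4493} \approx -13.258$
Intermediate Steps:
$\frac{-27013 - 32556}{G - 21331} = \frac{-27013 - 32556}{25824 - 21331} = - \frac{59569}{4493}$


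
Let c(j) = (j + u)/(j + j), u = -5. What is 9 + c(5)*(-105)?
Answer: 9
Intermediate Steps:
c(j) = (-5 + j)/(2*j) (c(j) = (j - 5)/(j + j) = (-5 + j)/((2*j)) = (-5 + j)*(1/(2*j)) = (-5 + j)/(2*j))
9 + c(5)*(-105) = 9 + ((1/2)*(-5 + 5)/5)*(-105) = 9 + ((1/2)*(1/5)*0)*(-105) = 9 + 0*(-105) = 9 + 0 = 9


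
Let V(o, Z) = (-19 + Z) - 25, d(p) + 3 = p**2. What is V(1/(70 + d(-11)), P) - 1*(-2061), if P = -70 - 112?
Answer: 1835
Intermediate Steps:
d(p) = -3 + p**2
P = -182
V(o, Z) = -44 + Z
V(1/(70 + d(-11)), P) - 1*(-2061) = (-44 - 182) - 1*(-2061) = -226 + 2061 = 1835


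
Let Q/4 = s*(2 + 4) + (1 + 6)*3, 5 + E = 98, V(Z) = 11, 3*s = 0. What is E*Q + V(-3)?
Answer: 7823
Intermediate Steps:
s = 0 (s = (⅓)*0 = 0)
E = 93 (E = -5 + 98 = 93)
Q = 84 (Q = 4*(0*(2 + 4) + (1 + 6)*3) = 4*(0*6 + 7*3) = 4*(0 + 21) = 4*21 = 84)
E*Q + V(-3) = 93*84 + 11 = 7812 + 11 = 7823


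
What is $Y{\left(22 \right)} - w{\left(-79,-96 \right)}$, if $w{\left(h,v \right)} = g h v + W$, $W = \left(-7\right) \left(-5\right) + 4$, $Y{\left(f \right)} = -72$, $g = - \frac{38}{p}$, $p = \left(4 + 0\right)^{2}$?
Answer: $17901$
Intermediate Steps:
$p = 16$ ($p = 4^{2} = 16$)
$g = - \frac{19}{8}$ ($g = - \frac{38}{16} = \left(-38\right) \frac{1}{16} = - \frac{19}{8} \approx -2.375$)
$W = 39$ ($W = 35 + 4 = 39$)
$w{\left(h,v \right)} = 39 - \frac{19 h v}{8}$ ($w{\left(h,v \right)} = - \frac{19 h}{8} v + 39 = - \frac{19 h v}{8} + 39 = 39 - \frac{19 h v}{8}$)
$Y{\left(22 \right)} - w{\left(-79,-96 \right)} = -72 - \left(39 - \left(- \frac{1501}{8}\right) \left(-96\right)\right) = -72 - \left(39 - 18012\right) = -72 - -17973 = -72 + 17973 = 17901$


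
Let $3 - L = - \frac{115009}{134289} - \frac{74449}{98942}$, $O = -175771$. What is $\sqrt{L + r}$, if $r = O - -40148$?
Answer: $\frac{i \sqrt{2660224738753632410389822}}{4428940746} \approx 368.26 i$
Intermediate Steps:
$L = \frac{61237368953}{13286822238}$ ($L = 3 - \left(- \frac{115009}{134289} - \frac{74449}{98942}\right) = 3 - - \frac{21376902239}{13286822238} = 3 + \frac{21376902239}{13286822238} = \frac{61237368953}{13286822238} \approx 4.6089$)
$r = -135623$ ($r = -175771 - -40148 = -175771 + 40148 = -135623$)
$\sqrt{L + r} = \sqrt{\frac{61237368953}{13286822238} - 135623} = \sqrt{- \frac{1801937455015321}{13286822238}} = \frac{i \sqrt{2660224738753632410389822}}{4428940746}$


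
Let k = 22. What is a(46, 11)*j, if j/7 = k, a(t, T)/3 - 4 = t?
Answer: 23100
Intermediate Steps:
a(t, T) = 12 + 3*t
j = 154 (j = 7*22 = 154)
a(46, 11)*j = (12 + 3*46)*154 = (12 + 138)*154 = 150*154 = 23100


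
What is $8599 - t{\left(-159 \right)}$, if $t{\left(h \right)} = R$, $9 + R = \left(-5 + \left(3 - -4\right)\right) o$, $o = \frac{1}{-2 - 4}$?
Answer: $\frac{25825}{3} \approx 8608.3$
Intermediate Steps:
$o = - \frac{1}{6}$ ($o = \frac{1}{-6} = - \frac{1}{6} \approx -0.16667$)
$R = - \frac{28}{3}$ ($R = -9 + \left(-5 + \left(3 - -4\right)\right) \left(- \frac{1}{6}\right) = -9 + \left(-5 + \left(3 + 4\right)\right) \left(- \frac{1}{6}\right) = -9 + \left(-5 + 7\right) \left(- \frac{1}{6}\right) = -9 + 2 \left(- \frac{1}{6}\right) = -9 - \frac{1}{3} = - \frac{28}{3} \approx -9.3333$)
$t{\left(h \right)} = - \frac{28}{3}$
$8599 - t{\left(-159 \right)} = 8599 - - \frac{28}{3} = 8599 + \frac{28}{3} = \frac{25825}{3}$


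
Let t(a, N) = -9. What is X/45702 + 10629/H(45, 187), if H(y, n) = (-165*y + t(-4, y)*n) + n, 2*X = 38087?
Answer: -631758989/815415084 ≈ -0.77477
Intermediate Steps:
X = 38087/2 (X = (1/2)*38087 = 38087/2 ≈ 19044.)
H(y, n) = -165*y - 8*n (H(y, n) = (-165*y - 9*n) + n = -165*y - 8*n)
X/45702 + 10629/H(45, 187) = (38087/2)/45702 + 10629/(-165*45 - 8*187) = (38087/2)*(1/45702) + 10629/(-7425 - 1496) = 38087/91404 + 10629/(-8921) = 38087/91404 + 10629*(-1/8921) = 38087/91404 - 10629/8921 = -631758989/815415084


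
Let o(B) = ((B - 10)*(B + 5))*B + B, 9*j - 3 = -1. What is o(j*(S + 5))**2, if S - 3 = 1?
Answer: 12100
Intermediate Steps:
S = 4 (S = 3 + 1 = 4)
j = 2/9 (j = 1/3 + (1/9)*(-1) = 1/3 - 1/9 = 2/9 ≈ 0.22222)
o(B) = B + B*(-10 + B)*(5 + B) (o(B) = ((-10 + B)*(5 + B))*B + B = B*(-10 + B)*(5 + B) + B = B + B*(-10 + B)*(5 + B))
o(j*(S + 5))**2 = ((2*(4 + 5)/9)*(-49 + (2*(4 + 5)/9)**2 - 10*(4 + 5)/9))**2 = (((2/9)*9)*(-49 + ((2/9)*9)**2 - 10*9/9))**2 = (2*(-49 + 2**2 - 5*2))**2 = (2*(-49 + 4 - 10))**2 = (2*(-55))**2 = (-110)**2 = 12100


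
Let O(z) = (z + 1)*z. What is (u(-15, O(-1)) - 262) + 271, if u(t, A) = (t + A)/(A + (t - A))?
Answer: 10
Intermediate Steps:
O(z) = z*(1 + z) (O(z) = (1 + z)*z = z*(1 + z))
u(t, A) = (A + t)/t
(u(-15, O(-1)) - 262) + 271 = ((-(1 - 1) - 15)/(-15) - 262) + 271 = (-(-1*0 - 15)/15 - 262) + 271 = (-(0 - 15)/15 - 262) + 271 = (-1/15*(-15) - 262) + 271 = (1 - 262) + 271 = -261 + 271 = 10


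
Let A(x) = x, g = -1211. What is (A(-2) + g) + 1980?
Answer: 767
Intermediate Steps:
(A(-2) + g) + 1980 = (-2 - 1211) + 1980 = -1213 + 1980 = 767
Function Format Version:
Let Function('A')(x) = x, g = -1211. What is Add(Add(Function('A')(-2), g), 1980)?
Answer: 767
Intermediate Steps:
Add(Add(Function('A')(-2), g), 1980) = Add(Add(-2, -1211), 1980) = Add(-1213, 1980) = 767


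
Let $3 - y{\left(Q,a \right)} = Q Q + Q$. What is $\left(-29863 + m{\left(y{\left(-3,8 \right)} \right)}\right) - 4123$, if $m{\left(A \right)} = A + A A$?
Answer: $-33980$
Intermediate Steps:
$y{\left(Q,a \right)} = 3 - Q - Q^{2}$ ($y{\left(Q,a \right)} = 3 - \left(Q Q + Q\right) = 3 - \left(Q^{2} + Q\right) = 3 - \left(Q + Q^{2}\right) = 3 - Q - Q^{2}$)
$m{\left(A \right)} = A + A^{2}$
$\left(-29863 + m{\left(y{\left(-3,8 \right)} \right)}\right) - 4123 = \left(-29863 + \left(3 - -3 - \left(-3\right)^{2}\right) \left(1 - 3\right)\right) - 4123 = \left(-29863 + \left(3 + 3 - 9\right) \left(1 + \left(3 + 3 - 9\right)\right)\right) - 4123 = \left(-29863 - 3 \left(1 - 3\right)\right) - 4123 = \left(-29863 - -6\right) - 4123 = \left(-29863 + 6\right) - 4123 = -29857 - 4123 = -33980$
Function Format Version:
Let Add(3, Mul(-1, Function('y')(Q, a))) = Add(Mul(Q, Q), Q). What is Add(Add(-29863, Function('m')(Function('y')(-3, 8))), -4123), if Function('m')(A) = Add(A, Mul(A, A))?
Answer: -33980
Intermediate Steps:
Function('y')(Q, a) = Add(3, Mul(-1, Q), Mul(-1, Pow(Q, 2))) (Function('y')(Q, a) = Add(3, Mul(-1, Add(Mul(Q, Q), Q))) = Add(3, Mul(-1, Add(Pow(Q, 2), Q))) = Add(3, Mul(-1, Add(Q, Pow(Q, 2)))) = Add(3, Add(Mul(-1, Q), Mul(-1, Pow(Q, 2)))) = Add(3, Mul(-1, Q), Mul(-1, Pow(Q, 2))))
Function('m')(A) = Add(A, Pow(A, 2))
Add(Add(-29863, Function('m')(Function('y')(-3, 8))), -4123) = Add(Add(-29863, Mul(Add(3, Mul(-1, -3), Mul(-1, Pow(-3, 2))), Add(1, Add(3, Mul(-1, -3), Mul(-1, Pow(-3, 2)))))), -4123) = Add(Add(-29863, Mul(Add(3, 3, Mul(-1, 9)), Add(1, Add(3, 3, Mul(-1, 9))))), -4123) = Add(Add(-29863, Mul(Add(3, 3, -9), Add(1, Add(3, 3, -9)))), -4123) = Add(Add(-29863, Mul(-3, Add(1, -3))), -4123) = Add(Add(-29863, Mul(-3, -2)), -4123) = Add(Add(-29863, 6), -4123) = Add(-29857, -4123) = -33980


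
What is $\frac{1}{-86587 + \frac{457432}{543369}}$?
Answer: $- \frac{543369}{47048234171} \approx -1.1549 \cdot 10^{-5}$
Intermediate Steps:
$\frac{1}{-86587 + \frac{457432}{543369}} = \frac{1}{- \frac{47048234171}{543369}} = - \frac{543369}{47048234171}$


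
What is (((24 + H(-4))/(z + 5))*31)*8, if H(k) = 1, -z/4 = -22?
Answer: 200/3 ≈ 66.667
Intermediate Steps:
z = 88 (z = -4*(-22) = 88)
(((24 + H(-4))/(z + 5))*31)*8 = (((24 + 1)/(88 + 5))*31)*8 = ((25/93)*31)*8 = (25/3)*8 = 200/3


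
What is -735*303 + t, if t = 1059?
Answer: -221646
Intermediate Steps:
-735*303 + t = -735*303 + 1059 = -222705 + 1059 = -221646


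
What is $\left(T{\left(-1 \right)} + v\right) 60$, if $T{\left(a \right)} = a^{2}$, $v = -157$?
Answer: $-9360$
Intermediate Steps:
$\left(T{\left(-1 \right)} + v\right) 60 = \left(\left(-1\right)^{2} - 157\right) 60 = \left(1 - 157\right) 60 = \left(-156\right) 60 = -9360$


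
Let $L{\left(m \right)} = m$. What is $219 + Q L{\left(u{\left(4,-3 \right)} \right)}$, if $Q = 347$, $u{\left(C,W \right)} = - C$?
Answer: $-1169$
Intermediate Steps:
$219 + Q L{\left(u{\left(4,-3 \right)} \right)} = 219 + 347 \left(\left(-1\right) 4\right) = 219 + 347 \left(-4\right) = 219 - 1388 = -1169$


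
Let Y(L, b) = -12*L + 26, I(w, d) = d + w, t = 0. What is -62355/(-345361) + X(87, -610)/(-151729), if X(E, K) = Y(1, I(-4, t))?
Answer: 9456226741/52401279169 ≈ 0.18046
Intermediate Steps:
Y(L, b) = 26 - 12*L
X(E, K) = 14 (X(E, K) = 26 - 12*1 = 26 - 12 = 14)
-62355/(-345361) + X(87, -610)/(-151729) = -62355/(-345361) + 14/(-151729) = -62355*(-1/345361) + 14*(-1/151729) = 62355/345361 - 14/151729 = 9456226741/52401279169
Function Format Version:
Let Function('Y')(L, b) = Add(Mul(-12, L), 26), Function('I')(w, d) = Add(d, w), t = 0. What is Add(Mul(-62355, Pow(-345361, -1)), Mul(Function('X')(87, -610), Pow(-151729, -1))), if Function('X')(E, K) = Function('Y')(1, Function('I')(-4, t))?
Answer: Rational(9456226741, 52401279169) ≈ 0.18046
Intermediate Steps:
Function('Y')(L, b) = Add(26, Mul(-12, L))
Function('X')(E, K) = 14 (Function('X')(E, K) = Add(26, Mul(-12, 1)) = Add(26, -12) = 14)
Add(Mul(-62355, Pow(-345361, -1)), Mul(Function('X')(87, -610), Pow(-151729, -1))) = Add(Mul(-62355, Pow(-345361, -1)), Mul(14, Pow(-151729, -1))) = Add(Mul(-62355, Rational(-1, 345361)), Mul(14, Rational(-1, 151729))) = Add(Rational(62355, 345361), Rational(-14, 151729)) = Rational(9456226741, 52401279169)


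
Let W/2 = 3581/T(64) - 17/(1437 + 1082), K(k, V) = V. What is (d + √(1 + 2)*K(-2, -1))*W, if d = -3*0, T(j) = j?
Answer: -9019451*√3/80608 ≈ -193.80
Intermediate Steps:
d = 0
W = 9019451/80608 (W = 2*(3581/64 - 17/(1437 + 1082)) = 2*(3581*(1/64) - 17/2519) = 2*(3581/64 - 17*1/2519) = 2*(3581/64 - 17/2519) = 2*(9019451/161216) = 9019451/80608 ≈ 111.89)
(d + √(1 + 2)*K(-2, -1))*W = (0 + √(1 + 2)*(-1))*(9019451/80608) = (0 + √3*(-1))*(9019451/80608) = (0 - √3)*(9019451/80608) = -√3*(9019451/80608) = -9019451*√3/80608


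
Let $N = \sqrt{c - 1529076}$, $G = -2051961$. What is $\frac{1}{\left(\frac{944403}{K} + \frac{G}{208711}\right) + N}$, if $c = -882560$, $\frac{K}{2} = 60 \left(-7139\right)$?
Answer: $- \frac{38838643460035321570360}{8566801645187906102539679841} - \frac{7104203937818026371200 i \sqrt{602909}}{8566801645187906102539679841} \approx -4.5336 \cdot 10^{-6} - 0.00064391 i$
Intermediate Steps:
$K = -856680$ ($K = 2 \cdot 60 \left(-7139\right) = 2 \left(-428340\right) = -856680$)
$N = 2 i \sqrt{602909}$ ($N = \sqrt{-882560 - 1529076} = \sqrt{-2411636} = 2 i \sqrt{602909} \approx 1552.9 i$)
$\frac{1}{\left(\frac{944403}{K} + \frac{G}{208711}\right) + N} = \frac{1}{\left(\frac{944403}{-856680} - \frac{2051961}{208711}\right) + 2 i \sqrt{602909}} = \frac{1}{\left(944403 \left(- \frac{1}{856680}\right) - \frac{2051961}{208711}\right) + 2 i \sqrt{602909}} = \frac{1}{\left(- \frac{314801}{285560} - \frac{2051961}{208711}\right) + 2 i \sqrt{602909}} = \frac{1}{- \frac{651660414671}{59599513160} + 2 i \sqrt{602909}}$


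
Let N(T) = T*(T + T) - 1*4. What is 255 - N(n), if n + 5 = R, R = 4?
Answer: 257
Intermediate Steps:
n = -1 (n = -5 + 4 = -1)
N(T) = -4 + 2*T**2 (N(T) = T*(2*T) - 4 = 2*T**2 - 4 = -4 + 2*T**2)
255 - N(n) = 255 - (-4 + 2*(-1)**2) = 255 - (-4 + 2*1) = 255 - (-4 + 2) = 255 - 1*(-2) = 255 + 2 = 257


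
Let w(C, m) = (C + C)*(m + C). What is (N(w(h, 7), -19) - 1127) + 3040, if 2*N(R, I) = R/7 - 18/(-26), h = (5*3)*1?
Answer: 356809/182 ≈ 1960.5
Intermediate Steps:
h = 15 (h = 15*1 = 15)
w(C, m) = 2*C*(C + m) (w(C, m) = (2*C)*(C + m) = 2*C*(C + m))
N(R, I) = 9/26 + R/14 (N(R, I) = (R/7 - 18/(-26))/2 = (R*(⅐) - 18*(-1/26))/2 = (R/7 + 9/13)/2 = (9/13 + R/7)/2 = 9/26 + R/14)
(N(w(h, 7), -19) - 1127) + 3040 = ((9/26 + (2*15*(15 + 7))/14) - 1127) + 3040 = ((9/26 + (2*15*22)/14) - 1127) + 3040 = ((9/26 + (1/14)*660) - 1127) + 3040 = ((9/26 + 330/7) - 1127) + 3040 = (8643/182 - 1127) + 3040 = -196471/182 + 3040 = 356809/182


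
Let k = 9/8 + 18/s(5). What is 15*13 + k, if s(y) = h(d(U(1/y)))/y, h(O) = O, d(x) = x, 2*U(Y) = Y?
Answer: 8769/8 ≈ 1096.1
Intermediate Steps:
U(Y) = Y/2
s(y) = 1/(2*y²) (s(y) = (1/(2*y))/y = 1/(2*y²))
k = 7209/8 (k = 9/8 + 18/(((½)/5²)) = 9*(⅛) + 18/(((½)*(1/25))) = 9/8 + 18/(1/50) = 9/8 + 18*50 = 9/8 + 900 = 7209/8 ≈ 901.13)
15*13 + k = 15*13 + 7209/8 = 195 + 7209/8 = 8769/8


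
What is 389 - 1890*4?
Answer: -7171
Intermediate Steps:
389 - 1890*4 = 389 - 126*60 = 389 - 7560 = -7171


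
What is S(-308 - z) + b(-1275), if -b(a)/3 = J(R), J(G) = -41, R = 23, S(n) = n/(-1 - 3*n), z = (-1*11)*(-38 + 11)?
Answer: 222517/1814 ≈ 122.67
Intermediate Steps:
z = 297 (z = -11*(-27) = 297)
b(a) = 123 (b(a) = -3*(-41) = 123)
S(-308 - z) + b(-1275) = -(-308 - 1*297)/(1 + 3*(-308 - 1*297)) + 123 = -(-308 - 297)/(1 + 3*(-308 - 297)) + 123 = -1*(-605)/(1 + 3*(-605)) + 123 = -1*(-605)/(1 - 1815) + 123 = -1*(-605)/(-1814) + 123 = -1*(-605)*(-1/1814) + 123 = -605/1814 + 123 = 222517/1814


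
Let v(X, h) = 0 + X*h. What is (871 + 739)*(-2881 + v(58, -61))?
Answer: -10334590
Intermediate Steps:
v(X, h) = X*h
(871 + 739)*(-2881 + v(58, -61)) = (871 + 739)*(-2881 + 58*(-61)) = 1610*(-2881 - 3538) = 1610*(-6419) = -10334590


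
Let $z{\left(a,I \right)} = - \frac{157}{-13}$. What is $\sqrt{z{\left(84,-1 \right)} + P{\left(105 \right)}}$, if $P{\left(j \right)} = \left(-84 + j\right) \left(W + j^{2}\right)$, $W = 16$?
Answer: $\frac{95 \sqrt{4342}}{13} \approx 481.53$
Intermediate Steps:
$P{\left(j \right)} = \left(-84 + j\right) \left(16 + j^{2}\right)$
$z{\left(a,I \right)} = \frac{157}{13}$ ($z{\left(a,I \right)} = \left(-157\right) \left(- \frac{1}{13}\right) = \frac{157}{13}$)
$\sqrt{z{\left(84,-1 \right)} + P{\left(105 \right)}} = \sqrt{\frac{157}{13} + \left(-1344 + 105^{3} - 84 \cdot 105^{2} + 16 \cdot 105\right)} = \sqrt{\frac{157}{13} + \left(-1344 + 1157625 - 926100 + 1680\right)} = \sqrt{\frac{157}{13} + 231861} = \sqrt{\frac{3014350}{13}} = \frac{95 \sqrt{4342}}{13}$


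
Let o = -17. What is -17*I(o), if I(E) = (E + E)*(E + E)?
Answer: -19652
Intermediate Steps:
I(E) = 4*E**2 (I(E) = (2*E)*(2*E) = 4*E**2)
-17*I(o) = -68*(-17)**2 = -68*289 = -17*1156 = -19652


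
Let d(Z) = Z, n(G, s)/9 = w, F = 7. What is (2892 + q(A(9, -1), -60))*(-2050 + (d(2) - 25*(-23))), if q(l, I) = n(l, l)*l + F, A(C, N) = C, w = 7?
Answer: -5105418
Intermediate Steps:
n(G, s) = 63 (n(G, s) = 9*7 = 63)
q(l, I) = 7 + 63*l (q(l, I) = 63*l + 7 = 7 + 63*l)
(2892 + q(A(9, -1), -60))*(-2050 + (d(2) - 25*(-23))) = (2892 + (7 + 63*9))*(-2050 + (2 - 25*(-23))) = (2892 + (7 + 567))*(-2050 + (2 + 575)) = (2892 + 574)*(-2050 + 577) = 3466*(-1473) = -5105418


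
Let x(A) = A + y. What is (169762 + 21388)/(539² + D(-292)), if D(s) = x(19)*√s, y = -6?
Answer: 55533089150/84402500789 - 4969900*I*√73/84402500789 ≈ 0.65796 - 0.0005031*I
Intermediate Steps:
x(A) = -6 + A (x(A) = A - 6 = -6 + A)
D(s) = 13*√s (D(s) = (-6 + 19)*√s = 13*√s)
(169762 + 21388)/(539² + D(-292)) = (169762 + 21388)/(539² + 13*√(-292)) = 191150/(290521 + 13*(2*I*√73)) = 191150/(290521 + 26*I*√73)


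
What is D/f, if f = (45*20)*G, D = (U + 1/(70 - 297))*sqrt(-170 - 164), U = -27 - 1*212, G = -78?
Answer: 27127*I*sqrt(334)/7967700 ≈ 0.062222*I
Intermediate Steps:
U = -239 (U = -27 - 212 = -239)
D = -54254*I*sqrt(334)/227 (D = (-239 + 1/(70 - 297))*sqrt(-170 - 164) = (-239 + 1/(-227))*sqrt(-334) = (-239 - 1/227)*(I*sqrt(334)) = -54254*I*sqrt(334)/227 ≈ -4368.0*I)
f = -70200 (f = (45*20)*(-78) = 900*(-78) = -70200)
D/f = -54254*I*sqrt(334)/227/(-70200) = -54254*I*sqrt(334)/227*(-1/70200) = 27127*I*sqrt(334)/7967700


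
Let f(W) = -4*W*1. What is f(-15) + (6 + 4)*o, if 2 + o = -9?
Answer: -50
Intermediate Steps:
o = -11 (o = -2 - 9 = -11)
f(W) = -4*W (f(W) = -4*W*1 = -4*W)
f(-15) + (6 + 4)*o = -4*(-15) + (6 + 4)*(-11) = 60 + 10*(-11) = 60 - 110 = -50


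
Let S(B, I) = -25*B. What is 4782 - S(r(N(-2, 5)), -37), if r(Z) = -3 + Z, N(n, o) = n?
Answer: 4657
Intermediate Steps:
4782 - S(r(N(-2, 5)), -37) = 4782 - (-25)*(-3 - 2) = 4782 - (-25)*(-5) = 4782 - 1*125 = 4782 - 125 = 4657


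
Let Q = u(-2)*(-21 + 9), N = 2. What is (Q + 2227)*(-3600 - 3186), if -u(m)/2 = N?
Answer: -15438150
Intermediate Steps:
u(m) = -4 (u(m) = -2*2 = -4)
Q = 48 (Q = -4*(-21 + 9) = -4*(-12) = 48)
(Q + 2227)*(-3600 - 3186) = (48 + 2227)*(-3600 - 3186) = 2275*(-6786) = -15438150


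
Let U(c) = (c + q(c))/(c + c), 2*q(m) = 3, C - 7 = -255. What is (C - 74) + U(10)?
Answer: -12857/40 ≈ -321.42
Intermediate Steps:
C = -248 (C = 7 - 255 = -248)
q(m) = 3/2 (q(m) = (½)*3 = 3/2)
U(c) = (3/2 + c)/(2*c) (U(c) = (c + 3/2)/(c + c) = (3/2 + c)/((2*c)) = (3/2 + c)*(1/(2*c)) = (3/2 + c)/(2*c))
(C - 74) + U(10) = (-248 - 74) + (¼)*(3 + 2*10)/10 = -322 + (¼)*(⅒)*(3 + 20) = -322 + (¼)*(⅒)*23 = -322 + 23/40 = -12857/40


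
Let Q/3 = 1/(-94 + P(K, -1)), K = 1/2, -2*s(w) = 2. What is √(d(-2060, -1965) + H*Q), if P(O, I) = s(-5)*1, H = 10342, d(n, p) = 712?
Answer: √3478330/95 ≈ 19.632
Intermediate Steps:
s(w) = -1 (s(w) = -½*2 = -1)
K = ½ ≈ 0.50000
P(O, I) = -1 (P(O, I) = -1*1 = -1)
Q = -3/95 (Q = 3/(-94 - 1) = 3/(-95) = 3*(-1/95) = -3/95 ≈ -0.031579)
√(d(-2060, -1965) + H*Q) = √(712 + 10342*(-3/95)) = √(712 - 31026/95) = √(36614/95) = √3478330/95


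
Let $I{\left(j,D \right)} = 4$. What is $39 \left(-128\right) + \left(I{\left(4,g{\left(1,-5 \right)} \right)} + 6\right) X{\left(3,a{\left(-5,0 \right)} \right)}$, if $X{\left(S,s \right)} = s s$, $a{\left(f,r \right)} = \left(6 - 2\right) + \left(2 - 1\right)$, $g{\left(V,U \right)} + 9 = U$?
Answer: $-4742$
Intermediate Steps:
$g{\left(V,U \right)} = -9 + U$
$a{\left(f,r \right)} = 5$ ($a{\left(f,r \right)} = 4 + \left(2 - 1\right) = 4 + 1 = 5$)
$X{\left(S,s \right)} = s^{2}$
$39 \left(-128\right) + \left(I{\left(4,g{\left(1,-5 \right)} \right)} + 6\right) X{\left(3,a{\left(-5,0 \right)} \right)} = 39 \left(-128\right) + \left(4 + 6\right) 5^{2} = -4992 + 10 \cdot 25 = -4992 + 250 = -4742$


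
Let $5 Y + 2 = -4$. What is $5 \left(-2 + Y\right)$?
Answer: $-16$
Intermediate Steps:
$Y = - \frac{6}{5}$ ($Y = - \frac{2}{5} + \frac{1}{5} \left(-4\right) = - \frac{2}{5} - \frac{4}{5} = - \frac{6}{5} \approx -1.2$)
$5 \left(-2 + Y\right) = 5 \left(-2 - \frac{6}{5}\right) = 5 \left(- \frac{16}{5}\right) = -16$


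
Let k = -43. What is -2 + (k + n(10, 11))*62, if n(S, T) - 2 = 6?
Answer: -2172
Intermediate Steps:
n(S, T) = 8 (n(S, T) = 2 + 6 = 8)
-2 + (k + n(10, 11))*62 = -2 + (-43 + 8)*62 = -2 - 35*62 = -2 - 2170 = -2172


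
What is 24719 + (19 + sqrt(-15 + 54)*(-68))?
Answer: 24738 - 68*sqrt(39) ≈ 24313.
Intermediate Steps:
24719 + (19 + sqrt(-15 + 54)*(-68)) = 24719 + (19 + sqrt(39)*(-68)) = 24719 + (19 - 68*sqrt(39)) = 24738 - 68*sqrt(39)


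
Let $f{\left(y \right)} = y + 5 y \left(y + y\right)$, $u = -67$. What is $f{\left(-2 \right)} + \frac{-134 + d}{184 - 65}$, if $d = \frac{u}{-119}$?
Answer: $\frac{522239}{14161} \approx 36.879$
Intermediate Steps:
$d = \frac{67}{119}$ ($d = - \frac{67}{-119} = \left(-67\right) \left(- \frac{1}{119}\right) = \frac{67}{119} \approx 0.56303$)
$f{\left(y \right)} = y + 10 y^{2}$ ($f{\left(y \right)} = y + 5 y 2 y = y + 5 \cdot 2 y^{2} = y + 10 y^{2}$)
$f{\left(-2 \right)} + \frac{-134 + d}{184 - 65} = - 2 \left(1 + 10 \left(-2\right)\right) + \frac{-134 + \frac{67}{119}}{184 - 65} = - 2 \left(1 - 20\right) - \frac{15879}{119 \cdot 119} = \left(-2\right) \left(-19\right) - \frac{15879}{14161} = 38 - \frac{15879}{14161} = \frac{522239}{14161}$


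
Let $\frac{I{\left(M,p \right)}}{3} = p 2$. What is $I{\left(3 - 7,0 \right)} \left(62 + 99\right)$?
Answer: $0$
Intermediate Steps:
$I{\left(M,p \right)} = 6 p$ ($I{\left(M,p \right)} = 3 p 2 = 3 \cdot 2 p = 6 p$)
$I{\left(3 - 7,0 \right)} \left(62 + 99\right) = 6 \cdot 0 \left(62 + 99\right) = 0 \cdot 161 = 0$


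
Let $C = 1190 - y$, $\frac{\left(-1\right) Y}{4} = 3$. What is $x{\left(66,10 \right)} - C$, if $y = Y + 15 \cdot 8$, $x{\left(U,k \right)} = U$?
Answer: $-1016$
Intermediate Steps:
$Y = -12$ ($Y = \left(-4\right) 3 = -12$)
$y = 108$ ($y = -12 + 15 \cdot 8 = -12 + 120 = 108$)
$C = 1082$ ($C = 1190 - 108 = 1082$)
$x{\left(66,10 \right)} - C = 66 - 1082 = -1016$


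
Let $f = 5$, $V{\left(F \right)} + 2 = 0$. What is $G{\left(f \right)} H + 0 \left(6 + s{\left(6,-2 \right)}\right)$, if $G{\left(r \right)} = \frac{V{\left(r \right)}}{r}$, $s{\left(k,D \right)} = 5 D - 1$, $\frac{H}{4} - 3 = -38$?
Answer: $56$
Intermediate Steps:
$H = -140$ ($H = 12 + 4 \left(-38\right) = 12 - 152 = -140$)
$s{\left(k,D \right)} = -1 + 5 D$
$V{\left(F \right)} = -2$ ($V{\left(F \right)} = -2 + 0 = -2$)
$G{\left(r \right)} = - \frac{2}{r}$
$G{\left(f \right)} H + 0 \left(6 + s{\left(6,-2 \right)}\right) = - \frac{2}{5} \left(-140\right) + 0 \left(6 + \left(-1 + 5 \left(-2\right)\right)\right) = \left(-2\right) \frac{1}{5} \left(-140\right) + 0 \left(6 - 11\right) = \left(- \frac{2}{5}\right) \left(-140\right) + 0 \left(6 - 11\right) = 56 + 0 \left(-5\right) = 56 + 0 = 56$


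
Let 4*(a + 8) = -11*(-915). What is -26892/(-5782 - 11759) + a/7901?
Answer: 113987069/61596196 ≈ 1.8506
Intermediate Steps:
a = 10033/4 (a = -8 + (-11*(-915))/4 = -8 + (¼)*10065 = -8 + 10065/4 = 10033/4 ≈ 2508.3)
-26892/(-5782 - 11759) + a/7901 = -26892/(-5782 - 11759) + (10033/4)/7901 = -26892/(-17541) + (10033/4)*(1/7901) = -26892*(-1/17541) + 10033/31604 = 2988/1949 + 10033/31604 = 113987069/61596196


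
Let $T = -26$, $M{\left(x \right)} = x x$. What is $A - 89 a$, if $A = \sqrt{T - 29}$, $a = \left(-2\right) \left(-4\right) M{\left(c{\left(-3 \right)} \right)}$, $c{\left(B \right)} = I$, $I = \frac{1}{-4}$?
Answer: $- \frac{89}{2} + i \sqrt{55} \approx -44.5 + 7.4162 i$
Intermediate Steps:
$I = - \frac{1}{4} \approx -0.25$
$c{\left(B \right)} = - \frac{1}{4}$
$M{\left(x \right)} = x^{2}$
$a = \frac{1}{2}$ ($a = \left(-2\right) \left(-4\right) \left(- \frac{1}{4}\right)^{2} = 8 \cdot \frac{1}{16} = \frac{1}{2} \approx 0.5$)
$A = i \sqrt{55}$ ($A = \sqrt{-26 - 29} = \sqrt{-55} = i \sqrt{55} \approx 7.4162 i$)
$A - 89 a = i \sqrt{55} - \frac{89}{2} = - \frac{89}{2} + i \sqrt{55}$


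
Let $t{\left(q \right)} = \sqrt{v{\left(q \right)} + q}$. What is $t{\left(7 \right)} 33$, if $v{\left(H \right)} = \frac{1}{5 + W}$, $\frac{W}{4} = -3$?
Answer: $\frac{132 \sqrt{21}}{7} \approx 86.414$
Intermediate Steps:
$W = -12$ ($W = 4 \left(-3\right) = -12$)
$v{\left(H \right)} = - \frac{1}{7}$ ($v{\left(H \right)} = \frac{1}{5 - 12} = \frac{1}{-7} = - \frac{1}{7}$)
$t{\left(q \right)} = \sqrt{- \frac{1}{7} + q}$
$t{\left(7 \right)} 33 = \frac{\sqrt{-7 + 49 \cdot 7}}{7} \cdot 33 = \frac{\sqrt{-7 + 343}}{7} \cdot 33 = \frac{\sqrt{336}}{7} \cdot 33 = \frac{4 \sqrt{21}}{7} \cdot 33 = \frac{132 \sqrt{21}}{7}$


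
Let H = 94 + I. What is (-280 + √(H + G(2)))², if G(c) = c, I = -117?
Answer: (280 - I*√21)² ≈ 78379.0 - 2566.2*I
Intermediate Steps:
H = -23 (H = 94 - 117 = -23)
(-280 + √(H + G(2)))² = (-280 + √(-23 + 2))² = (-280 + √(-21))² = (-280 + I*√21)²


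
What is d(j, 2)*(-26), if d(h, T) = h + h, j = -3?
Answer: 156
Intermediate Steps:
d(h, T) = 2*h
d(j, 2)*(-26) = (2*(-3))*(-26) = -6*(-26) = 156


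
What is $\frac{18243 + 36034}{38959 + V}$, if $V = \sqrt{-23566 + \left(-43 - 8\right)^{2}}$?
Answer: $\frac{2114577643}{1517824646} - \frac{54277 i \sqrt{20965}}{1517824646} \approx 1.3932 - 0.0051778 i$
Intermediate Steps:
$V = i \sqrt{20965}$ ($V = \sqrt{-23566 + \left(-51\right)^{2}} = \sqrt{-23566 + 2601} = \sqrt{-20965} = i \sqrt{20965} \approx 144.79 i$)
$\frac{18243 + 36034}{38959 + V} = \frac{18243 + 36034}{38959 + i \sqrt{20965}} = \frac{54277}{38959 + i \sqrt{20965}}$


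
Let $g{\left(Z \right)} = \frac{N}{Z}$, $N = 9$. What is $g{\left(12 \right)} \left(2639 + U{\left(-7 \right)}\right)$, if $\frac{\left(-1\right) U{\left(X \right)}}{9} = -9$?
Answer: $2040$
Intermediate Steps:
$U{\left(X \right)} = 81$ ($U{\left(X \right)} = \left(-9\right) \left(-9\right) = 81$)
$g{\left(Z \right)} = \frac{9}{Z}$
$g{\left(12 \right)} \left(2639 + U{\left(-7 \right)}\right) = \frac{9}{12} \left(2639 + 81\right) = 9 \cdot \frac{1}{12} \cdot 2720 = \frac{3}{4} \cdot 2720 = 2040$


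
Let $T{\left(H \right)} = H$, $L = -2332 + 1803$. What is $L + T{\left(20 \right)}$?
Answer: $-509$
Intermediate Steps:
$L = -529$
$L + T{\left(20 \right)} = -529 + 20 = -509$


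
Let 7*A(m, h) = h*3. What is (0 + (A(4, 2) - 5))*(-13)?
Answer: 377/7 ≈ 53.857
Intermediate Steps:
A(m, h) = 3*h/7 (A(m, h) = (h*3)/7 = (3*h)/7 = 3*h/7)
(0 + (A(4, 2) - 5))*(-13) = (0 + ((3/7)*2 - 5))*(-13) = (0 + (6/7 - 5))*(-13) = (0 - 29/7)*(-13) = -29/7*(-13) = 377/7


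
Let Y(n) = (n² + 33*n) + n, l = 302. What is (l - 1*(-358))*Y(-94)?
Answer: 3722400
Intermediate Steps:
Y(n) = n² + 34*n
(l - 1*(-358))*Y(-94) = (302 - 1*(-358))*(-94*(34 - 94)) = (302 + 358)*(-94*(-60)) = 660*5640 = 3722400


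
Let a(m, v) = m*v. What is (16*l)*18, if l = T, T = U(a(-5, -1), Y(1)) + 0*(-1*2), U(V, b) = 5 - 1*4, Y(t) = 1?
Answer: 288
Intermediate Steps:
U(V, b) = 1 (U(V, b) = 5 - 4 = 1)
T = 1 (T = 1 + 0*(-1*2) = 1 + 0*(-2) = 1 + 0 = 1)
l = 1
(16*l)*18 = (16*1)*18 = 16*18 = 288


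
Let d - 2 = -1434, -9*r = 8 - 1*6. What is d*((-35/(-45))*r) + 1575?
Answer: 147623/81 ≈ 1822.5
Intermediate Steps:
r = -2/9 (r = -(8 - 1*6)/9 = -(8 - 6)/9 = -⅑*2 = -2/9 ≈ -0.22222)
d = -1432 (d = 2 - 1434 = -1432)
d*((-35/(-45))*r) + 1575 = -1432*(-35/(-45))*(-2)/9 + 1575 = -1432*(-35*(-1/45))*(-2)/9 + 1575 = -10024*(-2)/(9*9) + 1575 = -1432*(-14/81) + 1575 = 20048/81 + 1575 = 147623/81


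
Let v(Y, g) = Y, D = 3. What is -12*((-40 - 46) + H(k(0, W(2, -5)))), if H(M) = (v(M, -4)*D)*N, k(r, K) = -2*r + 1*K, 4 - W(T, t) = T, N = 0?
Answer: 1032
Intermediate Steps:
W(T, t) = 4 - T
k(r, K) = K - 2*r (k(r, K) = -2*r + K = K - 2*r)
H(M) = 0 (H(M) = (M*3)*0 = (3*M)*0 = 0)
-12*((-40 - 46) + H(k(0, W(2, -5)))) = -12*((-40 - 46) + 0) = -12*(-86 + 0) = -12*(-86) = 1032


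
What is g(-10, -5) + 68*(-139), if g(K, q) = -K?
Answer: -9442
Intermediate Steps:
g(-10, -5) + 68*(-139) = -1*(-10) + 68*(-139) = 10 - 9452 = -9442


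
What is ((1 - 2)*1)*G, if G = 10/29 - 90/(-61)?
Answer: -3220/1769 ≈ -1.8202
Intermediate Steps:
G = 3220/1769 (G = 10*(1/29) - 90*(-1/61) = 10/29 + 90/61 = 3220/1769 ≈ 1.8202)
((1 - 2)*1)*G = ((1 - 2)*1)*(3220/1769) = -1*1*(3220/1769) = -1*3220/1769 = -3220/1769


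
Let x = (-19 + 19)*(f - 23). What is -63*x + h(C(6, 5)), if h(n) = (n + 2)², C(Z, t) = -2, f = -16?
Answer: 0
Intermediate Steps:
h(n) = (2 + n)²
x = 0 (x = (-19 + 19)*(-16 - 23) = 0*(-39) = 0)
-63*x + h(C(6, 5)) = -63*0 + (2 - 2)² = 0 + 0² = 0 + 0 = 0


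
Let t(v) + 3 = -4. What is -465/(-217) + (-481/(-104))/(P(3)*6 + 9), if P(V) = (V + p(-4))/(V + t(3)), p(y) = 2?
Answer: 439/84 ≈ 5.2262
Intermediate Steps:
t(v) = -7 (t(v) = -3 - 4 = -7)
P(V) = (2 + V)/(-7 + V) (P(V) = (V + 2)/(V - 7) = (2 + V)/(-7 + V))
-465/(-217) + (-481/(-104))/(P(3)*6 + 9) = -465/(-217) + (-481/(-104))/(((2 + 3)/(-7 + 3))*6 + 9) = -465*(-1/217) + (-481*(-1/104))/((5/(-4))*6 + 9) = 15/7 + 37/(8*(-1/4*5*6 + 9)) = 15/7 + 37/(8*(-5/4*6 + 9)) = 15/7 + 37/(8*(-15/2 + 9)) = 15/7 + 37/(8*(3/2)) = 15/7 + (37/8)*(2/3) = 15/7 + 37/12 = 439/84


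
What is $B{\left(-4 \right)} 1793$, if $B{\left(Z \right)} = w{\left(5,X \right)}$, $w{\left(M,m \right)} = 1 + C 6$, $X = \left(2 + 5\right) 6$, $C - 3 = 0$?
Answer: $34067$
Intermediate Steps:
$C = 3$ ($C = 3 + 0 = 3$)
$X = 42$ ($X = 7 \cdot 6 = 42$)
$w{\left(M,m \right)} = 19$ ($w{\left(M,m \right)} = 1 + 3 \cdot 6 = 1 + 18 = 19$)
$B{\left(Z \right)} = 19$
$B{\left(-4 \right)} 1793 = 19 \cdot 1793 = 34067$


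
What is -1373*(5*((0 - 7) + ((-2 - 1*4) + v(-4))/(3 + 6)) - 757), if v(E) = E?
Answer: 9855394/9 ≈ 1.0950e+6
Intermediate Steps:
-1373*(5*((0 - 7) + ((-2 - 1*4) + v(-4))/(3 + 6)) - 757) = -1373*(5*((0 - 7) + ((-2 - 1*4) - 4)/(3 + 6)) - 757) = -1373*(5*(-7 + ((-2 - 4) - 4)/9) - 757) = -1373*(5*(-7 + (-6 - 4)*(⅑)) - 757) = -1373*(5*(-7 - 10*⅑) - 757) = -1373*(5*(-7 - 10/9) - 757) = -1373*(5*(-73/9) - 757) = -1373*(-365/9 - 757) = -1373*(-7178/9) = 9855394/9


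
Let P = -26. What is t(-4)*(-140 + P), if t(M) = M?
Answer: 664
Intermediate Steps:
t(-4)*(-140 + P) = -4*(-140 - 26) = -4*(-166) = 664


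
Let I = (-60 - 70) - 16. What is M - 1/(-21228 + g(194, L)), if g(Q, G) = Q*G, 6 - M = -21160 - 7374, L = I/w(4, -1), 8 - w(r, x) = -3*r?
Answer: 3231327345/113221 ≈ 28540.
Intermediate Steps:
I = -146 (I = -130 - 16 = -146)
w(r, x) = 8 + 3*r (w(r, x) = 8 - (-3)*r = 8 + 3*r)
L = -73/10 (L = -146/(8 + 3*4) = -146/(8 + 12) = -146/20 = -146*1/20 = -73/10 ≈ -7.3000)
M = 28540 (M = 6 - (-21160 - 7374) = 6 - 1*(-28534) = 6 + 28534 = 28540)
g(Q, G) = G*Q
M - 1/(-21228 + g(194, L)) = 28540 - 1/(-21228 - 73/10*194) = 28540 - 1/(-21228 - 7081/5) = 28540 - 1/(-113221/5) = 28540 - 1*(-5/113221) = 28540 + 5/113221 = 3231327345/113221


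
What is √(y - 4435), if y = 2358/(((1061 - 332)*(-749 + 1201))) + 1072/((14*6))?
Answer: I*√896477503894/14238 ≈ 66.5*I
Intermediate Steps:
y = 1636253/128142 (y = 2358/((729*452)) + 1072/84 = 2358/329508 + 1072*(1/84) = 2358*(1/329508) + 268/21 = 131/18306 + 268/21 = 1636253/128142 ≈ 12.769)
√(y - 4435) = √(1636253/128142 - 4435) = √(-566673517/128142) = I*√896477503894/14238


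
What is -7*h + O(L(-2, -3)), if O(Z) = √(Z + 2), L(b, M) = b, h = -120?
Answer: 840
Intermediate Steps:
O(Z) = √(2 + Z)
-7*h + O(L(-2, -3)) = -7*(-120) + √(2 - 2) = 840 + √0 = 840 + 0 = 840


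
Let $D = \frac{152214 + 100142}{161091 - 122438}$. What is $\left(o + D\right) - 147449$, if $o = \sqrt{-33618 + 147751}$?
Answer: $- \frac{5699093841}{38653} + \sqrt{114133} \approx -1.471 \cdot 10^{5}$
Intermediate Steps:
$o = \sqrt{114133} \approx 337.84$
$D = \frac{252356}{38653} \approx 6.5288$
$\left(o + D\right) - 147449 = \left(\sqrt{114133} + \frac{252356}{38653}\right) - 147449 = \left(\frac{252356}{38653} + \sqrt{114133}\right) - 147449 = - \frac{5699093841}{38653} + \sqrt{114133}$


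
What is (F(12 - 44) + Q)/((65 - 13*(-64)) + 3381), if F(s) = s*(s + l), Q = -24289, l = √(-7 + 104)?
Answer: -7755/1426 - 16*√97/2139 ≈ -5.5120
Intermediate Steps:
l = √97 ≈ 9.8489
F(s) = s*(s + √97)
(F(12 - 44) + Q)/((65 - 13*(-64)) + 3381) = ((12 - 44)*((12 - 44) + √97) - 24289)/((65 - 13*(-64)) + 3381) = (-32*(-32 + √97) - 24289)/((65 + 832) + 3381) = ((1024 - 32*√97) - 24289)/(897 + 3381) = (-23265 - 32*√97)/4278 = (-23265 - 32*√97)*(1/4278) = -7755/1426 - 16*√97/2139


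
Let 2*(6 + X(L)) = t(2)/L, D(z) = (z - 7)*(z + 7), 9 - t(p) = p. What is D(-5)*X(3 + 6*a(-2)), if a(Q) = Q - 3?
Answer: 1324/9 ≈ 147.11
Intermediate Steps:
t(p) = 9 - p
D(z) = (-7 + z)*(7 + z)
a(Q) = -3 + Q
X(L) = -6 + 7/(2*L) (X(L) = -6 + ((9 - 1*2)/L)/2 = -6 + ((9 - 2)/L)/2 = -6 + (7/L)/2 = -6 + 7/(2*L))
D(-5)*X(3 + 6*a(-2)) = (-49 + (-5)²)*(-6 + 7/(2*(3 + 6*(-3 - 2)))) = (-49 + 25)*(-6 + 7/(2*(3 + 6*(-5)))) = -24*(-6 + 7/(2*(3 - 30))) = -24*(-6 + (7/2)/(-27)) = -24*(-6 + (7/2)*(-1/27)) = -24*(-6 - 7/54) = -24*(-331/54) = 1324/9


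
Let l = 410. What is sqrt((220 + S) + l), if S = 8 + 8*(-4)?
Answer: sqrt(606) ≈ 24.617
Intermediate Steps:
S = -24 (S = 8 - 32 = -24)
sqrt((220 + S) + l) = sqrt((220 - 24) + 410) = sqrt(196 + 410) = sqrt(606)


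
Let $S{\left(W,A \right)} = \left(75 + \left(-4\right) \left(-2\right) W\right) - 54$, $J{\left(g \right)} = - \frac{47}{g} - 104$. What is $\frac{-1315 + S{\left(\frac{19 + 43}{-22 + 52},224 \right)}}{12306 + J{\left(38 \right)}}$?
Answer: $- \frac{728156}{6954435} \approx -0.1047$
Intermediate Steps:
$J{\left(g \right)} = -104 - \frac{47}{g}$
$S{\left(W,A \right)} = 21 + 8 W$ ($S{\left(W,A \right)} = \left(75 + 8 W\right) - 54 = 21 + 8 W$)
$\frac{-1315 + S{\left(\frac{19 + 43}{-22 + 52},224 \right)}}{12306 + J{\left(38 \right)}} = \frac{-1315 + \left(21 + 8 \frac{19 + 43}{-22 + 52}\right)}{12306 - \left(104 + \frac{47}{38}\right)} = \frac{-1315 + \left(21 + 8 \cdot \frac{62}{30}\right)}{12306 - \frac{3999}{38}} = \frac{-1315 + \left(21 + 8 \cdot 62 \cdot \frac{1}{30}\right)}{12306 - \frac{3999}{38}} = \frac{-1315 + \left(21 + 8 \cdot \frac{31}{15}\right)}{12306 - \frac{3999}{38}} = \frac{-1315 + \left(21 + \frac{248}{15}\right)}{\frac{463629}{38}} = \left(-1315 + \frac{563}{15}\right) \frac{38}{463629} = \left(- \frac{19162}{15}\right) \frac{38}{463629} = - \frac{728156}{6954435}$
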